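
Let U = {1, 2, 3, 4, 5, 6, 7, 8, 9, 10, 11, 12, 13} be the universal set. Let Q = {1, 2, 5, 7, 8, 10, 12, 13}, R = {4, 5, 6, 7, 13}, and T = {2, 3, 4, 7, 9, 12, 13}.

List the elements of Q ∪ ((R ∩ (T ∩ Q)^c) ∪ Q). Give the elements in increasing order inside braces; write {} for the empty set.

{1, 2, 4, 5, 6, 7, 8, 10, 12, 13}

T ∩ Q = {2, 7, 12, 13}
(T ∩ Q)^c = {1, 3, 4, 5, 6, 8, 9, 10, 11}
R ∩ (T ∩ Q)^c = {4, 5, 6}
(R ∩ (T ∩ Q)^c) ∪ Q = {1, 2, 4, 5, 6, 7, 8, 10, 12, 13}
Q ∪ ((R ∩ (T ∩ Q)^c) ∪ Q) = {1, 2, 4, 5, 6, 7, 8, 10, 12, 13}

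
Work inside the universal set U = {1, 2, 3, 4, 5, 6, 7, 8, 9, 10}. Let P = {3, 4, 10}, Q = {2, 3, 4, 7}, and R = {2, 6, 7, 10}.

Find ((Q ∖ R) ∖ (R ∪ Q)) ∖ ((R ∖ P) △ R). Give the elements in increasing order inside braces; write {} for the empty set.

{}

Q ∖ R = {3, 4}
R ∪ Q = {2, 3, 4, 6, 7, 10}
(Q ∖ R) ∖ (R ∪ Q) = {}
R ∖ P = {2, 6, 7}
(R ∖ P) △ R = {10}
((Q ∖ R) ∖ (R ∪ Q)) ∖ ((R ∖ P) △ R) = {}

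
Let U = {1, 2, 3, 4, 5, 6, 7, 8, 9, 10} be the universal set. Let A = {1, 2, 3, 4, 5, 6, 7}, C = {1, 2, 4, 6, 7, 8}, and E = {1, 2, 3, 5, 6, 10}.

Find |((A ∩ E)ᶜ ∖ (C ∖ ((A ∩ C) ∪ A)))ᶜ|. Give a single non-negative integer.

6

A ∩ E = {1, 2, 3, 5, 6}
(A ∩ E)ᶜ = {4, 7, 8, 9, 10}
A ∩ C = {1, 2, 4, 6, 7}
(A ∩ C) ∪ A = {1, 2, 3, 4, 5, 6, 7}
C ∖ ((A ∩ C) ∪ A) = {8}
(A ∩ E)ᶜ ∖ (C ∖ ((A ∩ C) ∪ A)) = {4, 7, 9, 10}
((A ∩ E)ᶜ ∖ (C ∖ ((A ∩ C) ∪ A)))ᶜ = {1, 2, 3, 5, 6, 8}
|((A ∩ E)ᶜ ∖ (C ∖ ((A ∩ C) ∪ A)))ᶜ| = 6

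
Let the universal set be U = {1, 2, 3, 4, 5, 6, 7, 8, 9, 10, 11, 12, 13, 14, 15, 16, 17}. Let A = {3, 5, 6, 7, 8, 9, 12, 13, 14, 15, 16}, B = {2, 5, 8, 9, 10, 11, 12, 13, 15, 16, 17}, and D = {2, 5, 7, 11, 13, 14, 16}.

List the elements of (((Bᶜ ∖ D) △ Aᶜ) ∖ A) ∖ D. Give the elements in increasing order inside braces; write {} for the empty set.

{10, 17}

Bᶜ = {1, 3, 4, 6, 7, 14}
Bᶜ ∖ D = {1, 3, 4, 6}
Aᶜ = {1, 2, 4, 10, 11, 17}
(Bᶜ ∖ D) △ Aᶜ = {2, 3, 6, 10, 11, 17}
((Bᶜ ∖ D) △ Aᶜ) ∖ A = {2, 10, 11, 17}
(((Bᶜ ∖ D) △ Aᶜ) ∖ A) ∖ D = {10, 17}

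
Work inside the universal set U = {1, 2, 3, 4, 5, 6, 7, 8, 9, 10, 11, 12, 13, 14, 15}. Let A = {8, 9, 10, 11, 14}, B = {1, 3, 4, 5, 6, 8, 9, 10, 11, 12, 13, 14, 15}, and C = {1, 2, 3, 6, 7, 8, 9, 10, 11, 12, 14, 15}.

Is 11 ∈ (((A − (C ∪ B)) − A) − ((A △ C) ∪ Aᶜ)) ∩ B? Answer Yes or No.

11 ∈ C and 11 ∈ B, so 11 ∈ C ∪ B
11 ∈ A and 11 ∈ (C ∪ B), so 11 ∉ A − (C ∪ B)
11 ∉ (A − (C ∪ B)) and 11 ∈ A, so 11 ∉ (A − (C ∪ B)) − A
11 ∈ A and 11 ∈ C, so 11 ∉ A △ C
11 ∈ A, so 11 ∉ Aᶜ
11 ∉ (A △ C) and 11 ∉ Aᶜ, so 11 ∉ (A △ C) ∪ Aᶜ
11 ∉ ((A − (C ∪ B)) − A) and 11 ∉ ((A △ C) ∪ Aᶜ), so 11 ∉ ((A − (C ∪ B)) − A) − ((A △ C) ∪ Aᶜ)
11 ∉ (((A − (C ∪ B)) − A) − ((A △ C) ∪ Aᶜ)) and 11 ∈ B, so 11 ∉ (((A − (C ∪ B)) − A) − ((A △ C) ∪ Aᶜ)) ∩ B

No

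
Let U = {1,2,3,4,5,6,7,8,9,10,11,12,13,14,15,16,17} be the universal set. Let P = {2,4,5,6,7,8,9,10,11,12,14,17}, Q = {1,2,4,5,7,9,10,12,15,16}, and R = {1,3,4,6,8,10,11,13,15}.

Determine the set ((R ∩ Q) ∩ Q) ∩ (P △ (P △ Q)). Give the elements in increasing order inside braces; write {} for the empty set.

R ∩ Q = {1,4,10,15}
(R ∩ Q) ∩ Q = {1,4,10,15}
P △ Q = {1,6,8,11,14,15,16,17}
P △ (P △ Q) = {1,2,4,5,7,9,10,12,15,16}
((R ∩ Q) ∩ Q) ∩ (P △ (P △ Q)) = {1,4,10,15}

{1,4,10,15}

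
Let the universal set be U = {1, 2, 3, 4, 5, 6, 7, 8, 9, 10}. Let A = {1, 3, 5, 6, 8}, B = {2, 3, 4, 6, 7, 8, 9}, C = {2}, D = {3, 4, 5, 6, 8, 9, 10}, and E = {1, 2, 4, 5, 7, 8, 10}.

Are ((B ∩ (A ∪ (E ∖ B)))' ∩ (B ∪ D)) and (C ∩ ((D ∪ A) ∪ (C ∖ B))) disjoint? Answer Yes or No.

E ∖ B = {1, 5, 10}
A ∪ (E ∖ B) = {1, 3, 5, 6, 8, 10}
B ∩ (A ∪ (E ∖ B)) = {3, 6, 8}
(B ∩ (A ∪ (E ∖ B)))' = {1, 2, 4, 5, 7, 9, 10}
B ∪ D = {2, 3, 4, 5, 6, 7, 8, 9, 10}
(B ∩ (A ∪ (E ∖ B)))' ∩ (B ∪ D) = {2, 4, 5, 7, 9, 10}
D ∪ A = {1, 3, 4, 5, 6, 8, 9, 10}
C ∖ B = {}
(D ∪ A) ∪ (C ∖ B) = {1, 3, 4, 5, 6, 8, 9, 10}
C ∩ ((D ∪ A) ∪ (C ∖ B)) = {}
{2, 4, 5, 7, 9, 10} and {} share no elements.

Yes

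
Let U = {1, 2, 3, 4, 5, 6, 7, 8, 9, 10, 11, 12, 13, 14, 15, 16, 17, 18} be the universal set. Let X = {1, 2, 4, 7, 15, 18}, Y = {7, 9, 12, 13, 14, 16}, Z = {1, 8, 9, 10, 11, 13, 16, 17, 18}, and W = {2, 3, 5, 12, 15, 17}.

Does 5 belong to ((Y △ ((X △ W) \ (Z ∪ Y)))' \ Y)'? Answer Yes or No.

Yes

5 ∉ X and 5 ∈ W, so 5 ∈ X △ W
5 ∉ Z and 5 ∉ Y, so 5 ∉ Z ∪ Y
5 ∈ (X △ W) and 5 ∉ (Z ∪ Y), so 5 ∈ (X △ W) \ (Z ∪ Y)
5 ∉ Y and 5 ∈ ((X △ W) \ (Z ∪ Y)), so 5 ∈ Y △ ((X △ W) \ (Z ∪ Y))
5 ∉ (Y △ ((X △ W) \ (Z ∪ Y)))' since 5 ∈ (Y △ ((X △ W) \ (Z ∪ Y)))
5 ∉ (Y △ ((X △ W) \ (Z ∪ Y)))' and 5 ∉ Y, so 5 ∉ (Y △ ((X △ W) \ (Z ∪ Y)))' \ Y
5 ∈ ((Y △ ((X △ W) \ (Z ∪ Y)))' \ Y)' since 5 ∉ ((Y △ ((X △ W) \ (Z ∪ Y)))' \ Y)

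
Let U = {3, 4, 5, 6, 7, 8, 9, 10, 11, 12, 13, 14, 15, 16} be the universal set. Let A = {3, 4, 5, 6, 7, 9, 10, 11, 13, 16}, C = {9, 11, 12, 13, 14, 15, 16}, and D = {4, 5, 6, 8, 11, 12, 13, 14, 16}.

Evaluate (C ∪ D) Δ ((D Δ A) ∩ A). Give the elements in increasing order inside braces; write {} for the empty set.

C ∪ D = {4, 5, 6, 8, 9, 11, 12, 13, 14, 15, 16}
D Δ A = {3, 7, 8, 9, 10, 12, 14}
(D Δ A) ∩ A = {3, 7, 9, 10}
(C ∪ D) Δ ((D Δ A) ∩ A) = {3, 4, 5, 6, 7, 8, 10, 11, 12, 13, 14, 15, 16}

{3, 4, 5, 6, 7, 8, 10, 11, 12, 13, 14, 15, 16}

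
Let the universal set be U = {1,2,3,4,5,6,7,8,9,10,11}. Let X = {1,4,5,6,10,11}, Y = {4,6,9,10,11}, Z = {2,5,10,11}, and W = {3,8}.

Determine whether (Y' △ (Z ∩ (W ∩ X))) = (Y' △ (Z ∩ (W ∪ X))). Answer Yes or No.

Y' = {1,2,3,5,7,8}
W ∩ X = {}
Z ∩ (W ∩ X) = {}
Y' △ (Z ∩ (W ∩ X)) = {1,2,3,5,7,8}
W ∪ X = {1,3,4,5,6,8,10,11}
Z ∩ (W ∪ X) = {5,10,11}
Y' △ (Z ∩ (W ∪ X)) = {1,2,3,7,8,10,11}
5 ∈ Y' △ (Z ∩ (W ∩ X)) but 5 ∉ Y' △ (Z ∩ (W ∪ X)), so they differ.

No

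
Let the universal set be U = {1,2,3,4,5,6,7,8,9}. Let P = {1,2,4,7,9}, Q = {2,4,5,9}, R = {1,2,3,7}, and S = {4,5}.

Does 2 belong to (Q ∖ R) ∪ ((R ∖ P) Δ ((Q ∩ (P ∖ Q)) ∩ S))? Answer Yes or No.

No

2 ∈ Q and 2 ∈ R, so 2 ∉ Q ∖ R
2 ∈ R and 2 ∈ P, so 2 ∉ R ∖ P
2 ∈ P and 2 ∈ Q, so 2 ∉ P ∖ Q
2 ∈ Q and 2 ∉ (P ∖ Q), so 2 ∉ Q ∩ (P ∖ Q)
2 ∉ (Q ∩ (P ∖ Q)) and 2 ∉ S, so 2 ∉ (Q ∩ (P ∖ Q)) ∩ S
2 ∉ (R ∖ P) and 2 ∉ ((Q ∩ (P ∖ Q)) ∩ S), so 2 ∉ (R ∖ P) Δ ((Q ∩ (P ∖ Q)) ∩ S)
2 ∉ (Q ∖ R) and 2 ∉ ((R ∖ P) Δ ((Q ∩ (P ∖ Q)) ∩ S)), so 2 ∉ (Q ∖ R) ∪ ((R ∖ P) Δ ((Q ∩ (P ∖ Q)) ∩ S))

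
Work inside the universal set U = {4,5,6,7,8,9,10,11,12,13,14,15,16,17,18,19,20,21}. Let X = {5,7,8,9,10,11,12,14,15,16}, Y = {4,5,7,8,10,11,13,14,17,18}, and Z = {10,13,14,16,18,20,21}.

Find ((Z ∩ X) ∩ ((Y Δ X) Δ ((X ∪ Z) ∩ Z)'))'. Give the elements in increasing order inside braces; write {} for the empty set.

{4,5,6,7,8,9,10,11,12,13,14,15,17,18,19,20,21}

Z ∩ X = {10,14,16}
Y Δ X = {4,9,12,13,15,16,17,18}
X ∪ Z = {5,7,8,9,10,11,12,13,14,15,16,18,20,21}
(X ∪ Z) ∩ Z = {10,13,14,16,18,20,21}
((X ∪ Z) ∩ Z)' = {4,5,6,7,8,9,11,12,15,17,19}
(Y Δ X) Δ ((X ∪ Z) ∩ Z)' = {5,6,7,8,11,13,16,18,19}
(Z ∩ X) ∩ ((Y Δ X) Δ ((X ∪ Z) ∩ Z)') = {16}
((Z ∩ X) ∩ ((Y Δ X) Δ ((X ∪ Z) ∩ Z)'))' = {4,5,6,7,8,9,10,11,12,13,14,15,17,18,19,20,21}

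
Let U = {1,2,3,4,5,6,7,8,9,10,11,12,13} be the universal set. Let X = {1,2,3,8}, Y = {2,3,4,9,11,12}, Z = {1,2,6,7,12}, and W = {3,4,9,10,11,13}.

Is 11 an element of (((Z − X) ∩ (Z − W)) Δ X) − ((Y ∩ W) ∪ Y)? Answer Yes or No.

11 ∉ Z and 11 ∉ X, so 11 ∉ Z − X
11 ∉ Z and 11 ∈ W, so 11 ∉ Z − W
11 ∉ (Z − X) and 11 ∉ (Z − W), so 11 ∉ (Z − X) ∩ (Z − W)
11 ∉ ((Z − X) ∩ (Z − W)) and 11 ∉ X, so 11 ∉ ((Z − X) ∩ (Z − W)) Δ X
11 ∈ Y and 11 ∈ W, so 11 ∈ Y ∩ W
11 ∈ (Y ∩ W) and 11 ∈ Y, so 11 ∈ (Y ∩ W) ∪ Y
11 ∉ (((Z − X) ∩ (Z − W)) Δ X) and 11 ∈ ((Y ∩ W) ∪ Y), so 11 ∉ (((Z − X) ∩ (Z − W)) Δ X) − ((Y ∩ W) ∪ Y)

No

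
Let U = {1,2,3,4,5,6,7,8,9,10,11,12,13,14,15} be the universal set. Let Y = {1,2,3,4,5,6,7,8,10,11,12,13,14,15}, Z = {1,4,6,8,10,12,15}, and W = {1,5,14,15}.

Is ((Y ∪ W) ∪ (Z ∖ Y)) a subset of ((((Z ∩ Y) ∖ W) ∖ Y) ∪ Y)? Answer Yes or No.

Y ∪ W = {1,2,3,4,5,6,7,8,10,11,12,13,14,15}
Z ∖ Y = {}
(Y ∪ W) ∪ (Z ∖ Y) = {1,2,3,4,5,6,7,8,10,11,12,13,14,15}
Z ∩ Y = {1,4,6,8,10,12,15}
(Z ∩ Y) ∖ W = {4,6,8,10,12}
((Z ∩ Y) ∖ W) ∖ Y = {}
(((Z ∩ Y) ∖ W) ∖ Y) ∪ Y = {1,2,3,4,5,6,7,8,10,11,12,13,14,15}
Every element of {1,2,3,4,5,6,7,8,10,11,12,13,14,15} is in {1,2,3,4,5,6,7,8,10,11,12,13,14,15}, so (Y ∪ W) ∪ (Z ∖ Y) ⊆ (((Z ∩ Y) ∖ W) ∖ Y) ∪ Y.

Yes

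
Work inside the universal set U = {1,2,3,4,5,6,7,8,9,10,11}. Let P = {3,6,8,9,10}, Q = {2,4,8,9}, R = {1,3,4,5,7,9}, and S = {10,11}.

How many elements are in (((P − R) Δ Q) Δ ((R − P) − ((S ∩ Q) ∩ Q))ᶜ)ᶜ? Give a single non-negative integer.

P − R = {6,8,10}
(P − R) Δ Q = {2,4,6,9,10}
R − P = {1,4,5,7}
S ∩ Q = {}
(S ∩ Q) ∩ Q = {}
(R − P) − ((S ∩ Q) ∩ Q) = {1,4,5,7}
((R − P) − ((S ∩ Q) ∩ Q))ᶜ = {2,3,6,8,9,10,11}
((P − R) Δ Q) Δ ((R − P) − ((S ∩ Q) ∩ Q))ᶜ = {3,4,8,11}
(((P − R) Δ Q) Δ ((R − P) − ((S ∩ Q) ∩ Q))ᶜ)ᶜ = {1,2,5,6,7,9,10}
|(((P − R) Δ Q) Δ ((R − P) − ((S ∩ Q) ∩ Q))ᶜ)ᶜ| = 7

7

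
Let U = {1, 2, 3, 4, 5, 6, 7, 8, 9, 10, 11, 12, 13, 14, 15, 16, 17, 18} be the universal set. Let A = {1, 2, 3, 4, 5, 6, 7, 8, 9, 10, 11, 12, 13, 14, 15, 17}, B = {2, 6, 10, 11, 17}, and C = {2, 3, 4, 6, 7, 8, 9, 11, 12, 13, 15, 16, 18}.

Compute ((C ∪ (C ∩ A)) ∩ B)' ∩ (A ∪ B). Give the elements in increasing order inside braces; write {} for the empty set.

C ∩ A = {2, 3, 4, 6, 7, 8, 9, 11, 12, 13, 15}
C ∪ (C ∩ A) = {2, 3, 4, 6, 7, 8, 9, 11, 12, 13, 15, 16, 18}
(C ∪ (C ∩ A)) ∩ B = {2, 6, 11}
((C ∪ (C ∩ A)) ∩ B)' = {1, 3, 4, 5, 7, 8, 9, 10, 12, 13, 14, 15, 16, 17, 18}
A ∪ B = {1, 2, 3, 4, 5, 6, 7, 8, 9, 10, 11, 12, 13, 14, 15, 17}
((C ∪ (C ∩ A)) ∩ B)' ∩ (A ∪ B) = {1, 3, 4, 5, 7, 8, 9, 10, 12, 13, 14, 15, 17}

{1, 3, 4, 5, 7, 8, 9, 10, 12, 13, 14, 15, 17}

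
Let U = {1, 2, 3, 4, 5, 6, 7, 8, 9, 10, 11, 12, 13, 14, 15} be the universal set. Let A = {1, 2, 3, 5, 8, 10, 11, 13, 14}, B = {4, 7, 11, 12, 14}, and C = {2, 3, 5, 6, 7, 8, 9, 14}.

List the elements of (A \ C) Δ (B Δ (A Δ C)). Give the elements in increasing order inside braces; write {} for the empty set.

{4, 6, 9, 11, 12, 14}

A \ C = {1, 10, 11, 13}
A Δ C = {1, 6, 7, 9, 10, 11, 13}
B Δ (A Δ C) = {1, 4, 6, 9, 10, 12, 13, 14}
(A \ C) Δ (B Δ (A Δ C)) = {4, 6, 9, 11, 12, 14}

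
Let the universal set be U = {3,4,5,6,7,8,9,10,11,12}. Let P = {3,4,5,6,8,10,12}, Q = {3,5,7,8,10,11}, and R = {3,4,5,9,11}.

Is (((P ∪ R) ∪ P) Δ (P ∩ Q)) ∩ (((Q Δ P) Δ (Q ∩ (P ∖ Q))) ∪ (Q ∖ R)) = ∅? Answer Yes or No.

P ∪ R = {3,4,5,6,8,9,10,11,12}
(P ∪ R) ∪ P = {3,4,5,6,8,9,10,11,12}
P ∩ Q = {3,5,8,10}
((P ∪ R) ∪ P) Δ (P ∩ Q) = {4,6,9,11,12}
Q Δ P = {4,6,7,11,12}
P ∖ Q = {4,6,12}
Q ∩ (P ∖ Q) = {}
(Q Δ P) Δ (Q ∩ (P ∖ Q)) = {4,6,7,11,12}
Q ∖ R = {7,8,10}
((Q Δ P) Δ (Q ∩ (P ∖ Q))) ∪ (Q ∖ R) = {4,6,7,8,10,11,12}
4 lies in both, so they are not disjoint.

No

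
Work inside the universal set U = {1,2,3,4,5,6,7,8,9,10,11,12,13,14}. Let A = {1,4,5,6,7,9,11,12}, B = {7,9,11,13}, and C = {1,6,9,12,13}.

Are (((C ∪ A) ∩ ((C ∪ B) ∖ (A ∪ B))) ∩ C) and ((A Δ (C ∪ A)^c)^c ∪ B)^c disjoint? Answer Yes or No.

C ∪ A = {1,4,5,6,7,9,11,12,13}
C ∪ B = {1,6,7,9,11,12,13}
A ∪ B = {1,4,5,6,7,9,11,12,13}
(C ∪ B) ∖ (A ∪ B) = {}
(C ∪ A) ∩ ((C ∪ B) ∖ (A ∪ B)) = {}
((C ∪ A) ∩ ((C ∪ B) ∖ (A ∪ B))) ∩ C = {}
(C ∪ A)^c = {2,3,8,10,14}
A Δ (C ∪ A)^c = {1,2,3,4,5,6,7,8,9,10,11,12,14}
(A Δ (C ∪ A)^c)^c = {13}
(A Δ (C ∪ A)^c)^c ∪ B = {7,9,11,13}
((A Δ (C ∪ A)^c)^c ∪ B)^c = {1,2,3,4,5,6,8,10,12,14}
{} and {1,2,3,4,5,6,8,10,12,14} share no elements.

Yes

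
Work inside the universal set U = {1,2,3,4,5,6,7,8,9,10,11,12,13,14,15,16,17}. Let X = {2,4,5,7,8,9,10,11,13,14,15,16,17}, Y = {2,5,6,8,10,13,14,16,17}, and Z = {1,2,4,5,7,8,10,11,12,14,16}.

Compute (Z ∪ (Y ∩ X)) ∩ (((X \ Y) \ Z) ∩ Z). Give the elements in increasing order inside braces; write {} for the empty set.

Y ∩ X = {2,5,8,10,13,14,16,17}
Z ∪ (Y ∩ X) = {1,2,4,5,7,8,10,11,12,13,14,16,17}
X \ Y = {4,7,9,11,15}
(X \ Y) \ Z = {9,15}
((X \ Y) \ Z) ∩ Z = {}
(Z ∪ (Y ∩ X)) ∩ (((X \ Y) \ Z) ∩ Z) = {}

{}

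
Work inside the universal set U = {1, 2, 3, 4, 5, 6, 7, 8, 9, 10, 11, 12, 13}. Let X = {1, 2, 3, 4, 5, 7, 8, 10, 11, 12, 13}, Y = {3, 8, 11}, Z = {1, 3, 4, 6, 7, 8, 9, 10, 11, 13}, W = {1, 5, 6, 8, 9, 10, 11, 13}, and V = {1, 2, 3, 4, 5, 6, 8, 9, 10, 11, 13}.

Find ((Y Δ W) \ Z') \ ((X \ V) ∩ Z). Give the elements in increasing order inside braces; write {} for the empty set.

{1, 3, 6, 9, 10, 13}

Y Δ W = {1, 3, 5, 6, 9, 10, 13}
Z' = {2, 5, 12}
(Y Δ W) \ Z' = {1, 3, 6, 9, 10, 13}
X \ V = {7, 12}
(X \ V) ∩ Z = {7}
((Y Δ W) \ Z') \ ((X \ V) ∩ Z) = {1, 3, 6, 9, 10, 13}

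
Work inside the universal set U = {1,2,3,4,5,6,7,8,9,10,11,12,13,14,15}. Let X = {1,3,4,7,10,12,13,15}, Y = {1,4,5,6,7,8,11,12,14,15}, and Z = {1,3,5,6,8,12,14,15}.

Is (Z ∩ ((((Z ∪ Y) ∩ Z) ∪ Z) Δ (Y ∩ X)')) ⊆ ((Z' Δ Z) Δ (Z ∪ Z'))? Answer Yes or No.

Z ∪ Y = {1,3,4,5,6,7,8,11,12,14,15}
(Z ∪ Y) ∩ Z = {1,3,5,6,8,12,14,15}
((Z ∪ Y) ∩ Z) ∪ Z = {1,3,5,6,8,12,14,15}
Y ∩ X = {1,4,7,12,15}
(Y ∩ X)' = {2,3,5,6,8,9,10,11,13,14}
(((Z ∪ Y) ∩ Z) ∪ Z) Δ (Y ∩ X)' = {1,2,9,10,11,12,13,15}
Z ∩ ((((Z ∪ Y) ∩ Z) ∪ Z) Δ (Y ∩ X)') = {1,12,15}
Z' = {2,4,7,9,10,11,13}
Z' Δ Z = {1,2,3,4,5,6,7,8,9,10,11,12,13,14,15}
Z ∪ Z' = {1,2,3,4,5,6,7,8,9,10,11,12,13,14,15}
(Z' Δ Z) Δ (Z ∪ Z') = {}
1 ∈ Z ∩ ((((Z ∪ Y) ∩ Z) ∪ Z) Δ (Y ∩ X)') but 1 ∉ (Z' Δ Z) Δ (Z ∪ Z'), so the inclusion fails.

No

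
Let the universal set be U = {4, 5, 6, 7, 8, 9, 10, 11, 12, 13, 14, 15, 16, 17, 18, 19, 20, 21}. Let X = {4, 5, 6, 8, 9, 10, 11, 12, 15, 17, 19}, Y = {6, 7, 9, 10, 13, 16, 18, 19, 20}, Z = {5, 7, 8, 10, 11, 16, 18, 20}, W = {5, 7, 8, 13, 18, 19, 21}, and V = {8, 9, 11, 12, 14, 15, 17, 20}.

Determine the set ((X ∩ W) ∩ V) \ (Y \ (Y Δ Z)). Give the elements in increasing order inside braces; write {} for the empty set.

{8}

X ∩ W = {5, 8, 19}
(X ∩ W) ∩ V = {8}
Y Δ Z = {5, 6, 8, 9, 11, 13, 19}
Y \ (Y Δ Z) = {7, 10, 16, 18, 20}
((X ∩ W) ∩ V) \ (Y \ (Y Δ Z)) = {8}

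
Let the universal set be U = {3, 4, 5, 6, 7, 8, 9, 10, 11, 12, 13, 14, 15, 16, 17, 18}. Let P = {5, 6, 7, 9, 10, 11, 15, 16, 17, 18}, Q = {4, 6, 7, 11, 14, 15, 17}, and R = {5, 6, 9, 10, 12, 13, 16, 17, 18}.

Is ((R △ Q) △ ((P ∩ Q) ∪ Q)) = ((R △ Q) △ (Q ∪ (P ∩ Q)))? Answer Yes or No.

R △ Q = {4, 5, 7, 9, 10, 11, 12, 13, 14, 15, 16, 18}
P ∩ Q = {6, 7, 11, 15, 17}
(P ∩ Q) ∪ Q = {4, 6, 7, 11, 14, 15, 17}
(R △ Q) △ ((P ∩ Q) ∪ Q) = {5, 6, 9, 10, 12, 13, 16, 17, 18}
Q ∪ (P ∩ Q) = {4, 6, 7, 11, 14, 15, 17}
(R △ Q) △ (Q ∪ (P ∩ Q)) = {5, 6, 9, 10, 12, 13, 16, 17, 18}
Both equal {5, 6, 9, 10, 12, 13, 16, 17, 18}, so (R △ Q) △ ((P ∩ Q) ∪ Q) = (R △ Q) △ (Q ∪ (P ∩ Q)).

Yes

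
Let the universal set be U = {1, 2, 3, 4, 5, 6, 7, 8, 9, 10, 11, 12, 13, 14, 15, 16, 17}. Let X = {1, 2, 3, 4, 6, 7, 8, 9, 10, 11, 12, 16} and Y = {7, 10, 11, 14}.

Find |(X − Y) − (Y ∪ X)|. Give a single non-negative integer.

X − Y = {1, 2, 3, 4, 6, 8, 9, 12, 16}
Y ∪ X = {1, 2, 3, 4, 6, 7, 8, 9, 10, 11, 12, 14, 16}
(X − Y) − (Y ∪ X) = {}
|(X − Y) − (Y ∪ X)| = 0

0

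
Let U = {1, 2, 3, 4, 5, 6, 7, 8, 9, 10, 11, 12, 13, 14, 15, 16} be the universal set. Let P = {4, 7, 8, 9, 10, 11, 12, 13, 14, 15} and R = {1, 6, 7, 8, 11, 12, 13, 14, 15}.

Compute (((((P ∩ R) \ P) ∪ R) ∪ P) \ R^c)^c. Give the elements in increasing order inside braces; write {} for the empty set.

{2, 3, 4, 5, 9, 10, 16}

P ∩ R = {7, 8, 11, 12, 13, 14, 15}
(P ∩ R) \ P = {}
((P ∩ R) \ P) ∪ R = {1, 6, 7, 8, 11, 12, 13, 14, 15}
(((P ∩ R) \ P) ∪ R) ∪ P = {1, 4, 6, 7, 8, 9, 10, 11, 12, 13, 14, 15}
R^c = {2, 3, 4, 5, 9, 10, 16}
((((P ∩ R) \ P) ∪ R) ∪ P) \ R^c = {1, 6, 7, 8, 11, 12, 13, 14, 15}
(((((P ∩ R) \ P) ∪ R) ∪ P) \ R^c)^c = {2, 3, 4, 5, 9, 10, 16}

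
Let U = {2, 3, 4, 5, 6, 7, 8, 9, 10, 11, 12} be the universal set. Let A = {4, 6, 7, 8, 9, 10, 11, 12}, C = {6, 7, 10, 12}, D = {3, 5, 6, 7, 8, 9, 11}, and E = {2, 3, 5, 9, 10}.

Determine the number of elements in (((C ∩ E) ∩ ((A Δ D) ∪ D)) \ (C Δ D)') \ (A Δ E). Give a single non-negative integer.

C ∩ E = {10}
A Δ D = {3, 4, 5, 10, 12}
(A Δ D) ∪ D = {3, 4, 5, 6, 7, 8, 9, 10, 11, 12}
(C ∩ E) ∩ ((A Δ D) ∪ D) = {10}
C Δ D = {3, 5, 8, 9, 10, 11, 12}
(C Δ D)' = {2, 4, 6, 7}
((C ∩ E) ∩ ((A Δ D) ∪ D)) \ (C Δ D)' = {10}
A Δ E = {2, 3, 4, 5, 6, 7, 8, 11, 12}
(((C ∩ E) ∩ ((A Δ D) ∪ D)) \ (C Δ D)') \ (A Δ E) = {10}
|(((C ∩ E) ∩ ((A Δ D) ∪ D)) \ (C Δ D)') \ (A Δ E)| = 1

1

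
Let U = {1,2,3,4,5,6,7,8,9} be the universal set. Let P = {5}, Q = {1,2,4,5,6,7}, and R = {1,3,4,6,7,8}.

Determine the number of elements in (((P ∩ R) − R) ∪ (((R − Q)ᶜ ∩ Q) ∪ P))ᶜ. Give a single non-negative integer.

3

P ∩ R = {}
(P ∩ R) − R = {}
R − Q = {3,8}
(R − Q)ᶜ = {1,2,4,5,6,7,9}
(R − Q)ᶜ ∩ Q = {1,2,4,5,6,7}
((R − Q)ᶜ ∩ Q) ∪ P = {1,2,4,5,6,7}
((P ∩ R) − R) ∪ (((R − Q)ᶜ ∩ Q) ∪ P) = {1,2,4,5,6,7}
(((P ∩ R) − R) ∪ (((R − Q)ᶜ ∩ Q) ∪ P))ᶜ = {3,8,9}
|(((P ∩ R) − R) ∪ (((R − Q)ᶜ ∩ Q) ∪ P))ᶜ| = 3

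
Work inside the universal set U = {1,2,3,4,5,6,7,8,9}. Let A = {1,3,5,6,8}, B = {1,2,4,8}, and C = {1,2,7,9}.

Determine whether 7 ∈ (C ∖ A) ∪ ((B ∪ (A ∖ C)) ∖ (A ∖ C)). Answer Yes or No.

7 ∈ C and 7 ∉ A, so 7 ∈ C ∖ A
7 ∉ A and 7 ∈ C, so 7 ∉ A ∖ C
7 ∉ B and 7 ∉ (A ∖ C), so 7 ∉ B ∪ (A ∖ C)
7 ∉ A and 7 ∈ C, so 7 ∉ A ∖ C
7 ∉ (B ∪ (A ∖ C)) and 7 ∉ (A ∖ C), so 7 ∉ (B ∪ (A ∖ C)) ∖ (A ∖ C)
7 ∈ (C ∖ A) and 7 ∉ ((B ∪ (A ∖ C)) ∖ (A ∖ C)), so 7 ∈ (C ∖ A) ∪ ((B ∪ (A ∖ C)) ∖ (A ∖ C))

Yes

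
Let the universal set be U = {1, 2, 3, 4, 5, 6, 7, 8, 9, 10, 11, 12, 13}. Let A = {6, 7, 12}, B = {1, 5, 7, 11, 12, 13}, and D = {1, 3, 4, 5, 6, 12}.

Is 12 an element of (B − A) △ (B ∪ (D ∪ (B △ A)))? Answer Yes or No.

Yes

12 ∈ B and 12 ∈ A, so 12 ∉ B − A
12 ∈ B and 12 ∈ A, so 12 ∉ B △ A
12 ∈ D and 12 ∉ (B △ A), so 12 ∈ D ∪ (B △ A)
12 ∈ B and 12 ∈ (D ∪ (B △ A)), so 12 ∈ B ∪ (D ∪ (B △ A))
12 ∉ (B − A) and 12 ∈ (B ∪ (D ∪ (B △ A))), so 12 ∈ (B − A) △ (B ∪ (D ∪ (B △ A)))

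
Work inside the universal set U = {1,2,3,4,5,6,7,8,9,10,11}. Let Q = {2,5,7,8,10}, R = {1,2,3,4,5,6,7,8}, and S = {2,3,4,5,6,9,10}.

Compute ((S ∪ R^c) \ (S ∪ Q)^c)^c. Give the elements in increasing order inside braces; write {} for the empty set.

R^c = {9,10,11}
S ∪ R^c = {2,3,4,5,6,9,10,11}
S ∪ Q = {2,3,4,5,6,7,8,9,10}
(S ∪ Q)^c = {1,11}
(S ∪ R^c) \ (S ∪ Q)^c = {2,3,4,5,6,9,10}
((S ∪ R^c) \ (S ∪ Q)^c)^c = {1,7,8,11}

{1,7,8,11}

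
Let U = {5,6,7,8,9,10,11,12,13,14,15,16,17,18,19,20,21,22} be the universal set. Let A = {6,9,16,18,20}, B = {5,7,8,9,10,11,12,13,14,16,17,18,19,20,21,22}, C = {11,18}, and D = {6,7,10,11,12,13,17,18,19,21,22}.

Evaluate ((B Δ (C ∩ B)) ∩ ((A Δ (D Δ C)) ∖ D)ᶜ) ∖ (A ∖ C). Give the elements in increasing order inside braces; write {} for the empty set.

C ∩ B = {11,18}
B Δ (C ∩ B) = {5,7,8,9,10,12,13,14,16,17,19,20,21,22}
D Δ C = {6,7,10,12,13,17,19,21,22}
A Δ (D Δ C) = {7,9,10,12,13,16,17,18,19,20,21,22}
(A Δ (D Δ C)) ∖ D = {9,16,20}
((A Δ (D Δ C)) ∖ D)ᶜ = {5,6,7,8,10,11,12,13,14,15,17,18,19,21,22}
(B Δ (C ∩ B)) ∩ ((A Δ (D Δ C)) ∖ D)ᶜ = {5,7,8,10,12,13,14,17,19,21,22}
A ∖ C = {6,9,16,20}
((B Δ (C ∩ B)) ∩ ((A Δ (D Δ C)) ∖ D)ᶜ) ∖ (A ∖ C) = {5,7,8,10,12,13,14,17,19,21,22}

{5,7,8,10,12,13,14,17,19,21,22}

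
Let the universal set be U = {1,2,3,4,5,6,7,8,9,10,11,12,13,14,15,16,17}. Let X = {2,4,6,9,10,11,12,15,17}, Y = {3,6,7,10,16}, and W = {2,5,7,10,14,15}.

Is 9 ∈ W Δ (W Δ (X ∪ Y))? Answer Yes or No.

Yes

9 ∈ X and 9 ∉ Y, so 9 ∈ X ∪ Y
9 ∉ W and 9 ∈ (X ∪ Y), so 9 ∈ W Δ (X ∪ Y)
9 ∉ W and 9 ∈ (W Δ (X ∪ Y)), so 9 ∈ W Δ (W Δ (X ∪ Y))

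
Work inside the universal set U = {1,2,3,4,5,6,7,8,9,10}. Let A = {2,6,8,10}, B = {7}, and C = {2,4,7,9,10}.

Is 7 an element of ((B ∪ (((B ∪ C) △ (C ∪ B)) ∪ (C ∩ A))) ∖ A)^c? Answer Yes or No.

7 ∈ B and 7 ∈ C, so 7 ∈ B ∪ C
7 ∈ C and 7 ∈ B, so 7 ∈ C ∪ B
7 ∈ (B ∪ C) and 7 ∈ (C ∪ B), so 7 ∉ (B ∪ C) △ (C ∪ B)
7 ∈ C and 7 ∉ A, so 7 ∉ C ∩ A
7 ∉ ((B ∪ C) △ (C ∪ B)) and 7 ∉ (C ∩ A), so 7 ∉ ((B ∪ C) △ (C ∪ B)) ∪ (C ∩ A)
7 ∈ B and 7 ∉ (((B ∪ C) △ (C ∪ B)) ∪ (C ∩ A)), so 7 ∈ B ∪ (((B ∪ C) △ (C ∪ B)) ∪ (C ∩ A))
7 ∈ (B ∪ (((B ∪ C) △ (C ∪ B)) ∪ (C ∩ A))) and 7 ∉ A, so 7 ∈ (B ∪ (((B ∪ C) △ (C ∪ B)) ∪ (C ∩ A))) ∖ A
7 ∉ ((B ∪ (((B ∪ C) △ (C ∪ B)) ∪ (C ∩ A))) ∖ A)^c since 7 ∈ ((B ∪ (((B ∪ C) △ (C ∪ B)) ∪ (C ∩ A))) ∖ A)

No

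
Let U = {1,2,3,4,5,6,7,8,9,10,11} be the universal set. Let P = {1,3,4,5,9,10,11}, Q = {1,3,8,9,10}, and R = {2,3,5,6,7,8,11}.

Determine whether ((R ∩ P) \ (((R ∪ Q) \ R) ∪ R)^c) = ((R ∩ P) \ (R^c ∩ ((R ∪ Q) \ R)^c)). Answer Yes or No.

Yes

R ∩ P = {3,5,11}
R ∪ Q = {1,2,3,5,6,7,8,9,10,11}
(R ∪ Q) \ R = {1,9,10}
((R ∪ Q) \ R) ∪ R = {1,2,3,5,6,7,8,9,10,11}
(((R ∪ Q) \ R) ∪ R)^c = {4}
(R ∩ P) \ (((R ∪ Q) \ R) ∪ R)^c = {3,5,11}
R^c = {1,4,9,10}
((R ∪ Q) \ R)^c = {2,3,4,5,6,7,8,11}
R^c ∩ ((R ∪ Q) \ R)^c = {4}
(R ∩ P) \ (R^c ∩ ((R ∪ Q) \ R)^c) = {3,5,11}
Both equal {3,5,11}, so (R ∩ P) \ (((R ∪ Q) \ R) ∪ R)^c = (R ∩ P) \ (R^c ∩ ((R ∪ Q) \ R)^c).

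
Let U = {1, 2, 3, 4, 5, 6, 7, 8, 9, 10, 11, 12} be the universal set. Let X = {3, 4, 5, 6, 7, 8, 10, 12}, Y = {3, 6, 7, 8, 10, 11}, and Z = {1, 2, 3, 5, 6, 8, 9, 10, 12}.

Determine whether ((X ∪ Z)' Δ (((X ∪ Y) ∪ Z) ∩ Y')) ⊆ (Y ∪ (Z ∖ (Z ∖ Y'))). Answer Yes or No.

X ∪ Z = {1, 2, 3, 4, 5, 6, 7, 8, 9, 10, 12}
(X ∪ Z)' = {11}
X ∪ Y = {3, 4, 5, 6, 7, 8, 10, 11, 12}
(X ∪ Y) ∪ Z = {1, 2, 3, 4, 5, 6, 7, 8, 9, 10, 11, 12}
Y' = {1, 2, 4, 5, 9, 12}
((X ∪ Y) ∪ Z) ∩ Y' = {1, 2, 4, 5, 9, 12}
(X ∪ Z)' Δ (((X ∪ Y) ∪ Z) ∩ Y') = {1, 2, 4, 5, 9, 11, 12}
Z ∖ Y' = {3, 6, 8, 10}
Z ∖ (Z ∖ Y') = {1, 2, 5, 9, 12}
Y ∪ (Z ∖ (Z ∖ Y')) = {1, 2, 3, 5, 6, 7, 8, 9, 10, 11, 12}
4 ∈ (X ∪ Z)' Δ (((X ∪ Y) ∪ Z) ∩ Y') but 4 ∉ Y ∪ (Z ∖ (Z ∖ Y')), so the inclusion fails.

No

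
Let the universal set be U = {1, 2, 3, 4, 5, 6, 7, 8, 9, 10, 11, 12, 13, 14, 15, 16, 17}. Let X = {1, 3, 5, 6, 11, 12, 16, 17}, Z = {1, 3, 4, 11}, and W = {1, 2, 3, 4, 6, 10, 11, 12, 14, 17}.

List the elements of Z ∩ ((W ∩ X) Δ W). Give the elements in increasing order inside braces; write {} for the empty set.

{4}

W ∩ X = {1, 3, 6, 11, 12, 17}
(W ∩ X) Δ W = {2, 4, 10, 14}
Z ∩ ((W ∩ X) Δ W) = {4}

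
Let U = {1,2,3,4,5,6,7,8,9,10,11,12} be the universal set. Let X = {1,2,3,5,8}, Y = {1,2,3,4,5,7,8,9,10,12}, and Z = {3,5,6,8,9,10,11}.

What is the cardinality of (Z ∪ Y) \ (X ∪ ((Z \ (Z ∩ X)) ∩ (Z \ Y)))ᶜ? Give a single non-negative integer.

Z ∪ Y = {1,2,3,4,5,6,7,8,9,10,11,12}
Z ∩ X = {3,5,8}
Z \ (Z ∩ X) = {6,9,10,11}
Z \ Y = {6,11}
(Z \ (Z ∩ X)) ∩ (Z \ Y) = {6,11}
X ∪ ((Z \ (Z ∩ X)) ∩ (Z \ Y)) = {1,2,3,5,6,8,11}
(X ∪ ((Z \ (Z ∩ X)) ∩ (Z \ Y)))ᶜ = {4,7,9,10,12}
(Z ∪ Y) \ (X ∪ ((Z \ (Z ∩ X)) ∩ (Z \ Y)))ᶜ = {1,2,3,5,6,8,11}
|(Z ∪ Y) \ (X ∪ ((Z \ (Z ∩ X)) ∩ (Z \ Y)))ᶜ| = 7

7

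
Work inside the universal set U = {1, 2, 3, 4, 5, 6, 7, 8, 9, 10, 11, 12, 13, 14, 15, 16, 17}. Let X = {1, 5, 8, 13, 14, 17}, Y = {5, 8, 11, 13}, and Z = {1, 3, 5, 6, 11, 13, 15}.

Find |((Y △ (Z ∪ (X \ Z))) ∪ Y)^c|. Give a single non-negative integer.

7

X \ Z = {8, 14, 17}
Z ∪ (X \ Z) = {1, 3, 5, 6, 8, 11, 13, 14, 15, 17}
Y △ (Z ∪ (X \ Z)) = {1, 3, 6, 14, 15, 17}
(Y △ (Z ∪ (X \ Z))) ∪ Y = {1, 3, 5, 6, 8, 11, 13, 14, 15, 17}
((Y △ (Z ∪ (X \ Z))) ∪ Y)^c = {2, 4, 7, 9, 10, 12, 16}
|((Y △ (Z ∪ (X \ Z))) ∪ Y)^c| = 7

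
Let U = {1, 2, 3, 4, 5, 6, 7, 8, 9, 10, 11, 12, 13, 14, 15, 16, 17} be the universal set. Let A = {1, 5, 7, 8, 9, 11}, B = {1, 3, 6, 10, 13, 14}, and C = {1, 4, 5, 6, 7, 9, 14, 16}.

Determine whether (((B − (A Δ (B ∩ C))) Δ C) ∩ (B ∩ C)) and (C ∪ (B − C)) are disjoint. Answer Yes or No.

B ∩ C = {1, 6, 14}
A Δ (B ∩ C) = {5, 6, 7, 8, 9, 11, 14}
B − (A Δ (B ∩ C)) = {1, 3, 10, 13}
(B − (A Δ (B ∩ C))) Δ C = {3, 4, 5, 6, 7, 9, 10, 13, 14, 16}
((B − (A Δ (B ∩ C))) Δ C) ∩ (B ∩ C) = {6, 14}
B − C = {3, 10, 13}
C ∪ (B − C) = {1, 3, 4, 5, 6, 7, 9, 10, 13, 14, 16}
6 lies in both, so they are not disjoint.

No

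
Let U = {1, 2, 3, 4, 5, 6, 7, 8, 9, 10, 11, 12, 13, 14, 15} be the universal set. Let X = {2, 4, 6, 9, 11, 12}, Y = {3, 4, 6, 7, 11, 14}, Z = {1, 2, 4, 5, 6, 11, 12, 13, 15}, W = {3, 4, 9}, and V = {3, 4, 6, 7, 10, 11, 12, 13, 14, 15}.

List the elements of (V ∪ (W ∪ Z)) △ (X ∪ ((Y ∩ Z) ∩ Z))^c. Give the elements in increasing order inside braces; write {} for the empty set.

W ∪ Z = {1, 2, 3, 4, 5, 6, 9, 11, 12, 13, 15}
V ∪ (W ∪ Z) = {1, 2, 3, 4, 5, 6, 7, 9, 10, 11, 12, 13, 14, 15}
Y ∩ Z = {4, 6, 11}
(Y ∩ Z) ∩ Z = {4, 6, 11}
X ∪ ((Y ∩ Z) ∩ Z) = {2, 4, 6, 9, 11, 12}
(X ∪ ((Y ∩ Z) ∩ Z))^c = {1, 3, 5, 7, 8, 10, 13, 14, 15}
(V ∪ (W ∪ Z)) △ (X ∪ ((Y ∩ Z) ∩ Z))^c = {2, 4, 6, 8, 9, 11, 12}

{2, 4, 6, 8, 9, 11, 12}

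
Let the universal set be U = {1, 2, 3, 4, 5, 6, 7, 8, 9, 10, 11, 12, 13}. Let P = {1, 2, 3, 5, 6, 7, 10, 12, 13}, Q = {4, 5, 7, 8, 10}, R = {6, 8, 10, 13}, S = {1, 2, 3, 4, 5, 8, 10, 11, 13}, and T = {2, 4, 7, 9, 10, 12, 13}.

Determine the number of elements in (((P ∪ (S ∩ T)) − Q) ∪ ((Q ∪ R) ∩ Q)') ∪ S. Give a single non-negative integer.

12

S ∩ T = {2, 4, 10, 13}
P ∪ (S ∩ T) = {1, 2, 3, 4, 5, 6, 7, 10, 12, 13}
(P ∪ (S ∩ T)) − Q = {1, 2, 3, 6, 12, 13}
Q ∪ R = {4, 5, 6, 7, 8, 10, 13}
(Q ∪ R) ∩ Q = {4, 5, 7, 8, 10}
((Q ∪ R) ∩ Q)' = {1, 2, 3, 6, 9, 11, 12, 13}
((P ∪ (S ∩ T)) − Q) ∪ ((Q ∪ R) ∩ Q)' = {1, 2, 3, 6, 9, 11, 12, 13}
(((P ∪ (S ∩ T)) − Q) ∪ ((Q ∪ R) ∩ Q)') ∪ S = {1, 2, 3, 4, 5, 6, 8, 9, 10, 11, 12, 13}
|(((P ∪ (S ∩ T)) − Q) ∪ ((Q ∪ R) ∩ Q)') ∪ S| = 12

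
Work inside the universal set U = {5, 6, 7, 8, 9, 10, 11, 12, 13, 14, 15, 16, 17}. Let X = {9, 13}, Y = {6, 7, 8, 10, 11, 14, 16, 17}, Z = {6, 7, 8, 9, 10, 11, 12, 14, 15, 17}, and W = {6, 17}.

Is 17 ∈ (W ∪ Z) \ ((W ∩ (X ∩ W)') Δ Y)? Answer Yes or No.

Yes

17 ∈ W and 17 ∈ Z, so 17 ∈ W ∪ Z
17 ∉ X and 17 ∈ W, so 17 ∉ X ∩ W
17 ∈ (X ∩ W)' since 17 ∉ (X ∩ W)
17 ∈ W and 17 ∈ (X ∩ W)', so 17 ∈ W ∩ (X ∩ W)'
17 ∈ (W ∩ (X ∩ W)') and 17 ∈ Y, so 17 ∉ (W ∩ (X ∩ W)') Δ Y
17 ∈ (W ∪ Z) and 17 ∉ ((W ∩ (X ∩ W)') Δ Y), so 17 ∈ (W ∪ Z) \ ((W ∩ (X ∩ W)') Δ Y)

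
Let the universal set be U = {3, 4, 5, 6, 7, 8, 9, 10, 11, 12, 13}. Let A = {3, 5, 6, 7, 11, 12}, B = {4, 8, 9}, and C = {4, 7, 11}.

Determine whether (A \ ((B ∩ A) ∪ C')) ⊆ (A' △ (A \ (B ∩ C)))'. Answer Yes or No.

B ∩ A = {}
C' = {3, 5, 6, 8, 9, 10, 12, 13}
(B ∩ A) ∪ C' = {3, 5, 6, 8, 9, 10, 12, 13}
A \ ((B ∩ A) ∪ C') = {7, 11}
A' = {4, 8, 9, 10, 13}
B ∩ C = {4}
A \ (B ∩ C) = {3, 5, 6, 7, 11, 12}
A' △ (A \ (B ∩ C)) = {3, 4, 5, 6, 7, 8, 9, 10, 11, 12, 13}
(A' △ (A \ (B ∩ C)))' = {}
7 ∈ A \ ((B ∩ A) ∪ C') but 7 ∉ (A' △ (A \ (B ∩ C)))', so the inclusion fails.

No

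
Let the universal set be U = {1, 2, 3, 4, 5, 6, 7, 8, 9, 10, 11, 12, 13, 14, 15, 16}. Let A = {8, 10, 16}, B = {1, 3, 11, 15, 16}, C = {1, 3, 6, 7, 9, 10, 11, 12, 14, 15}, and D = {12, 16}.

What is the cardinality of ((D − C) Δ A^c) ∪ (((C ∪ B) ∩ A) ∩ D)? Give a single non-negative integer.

14

D − C = {16}
A^c = {1, 2, 3, 4, 5, 6, 7, 9, 11, 12, 13, 14, 15}
(D − C) Δ A^c = {1, 2, 3, 4, 5, 6, 7, 9, 11, 12, 13, 14, 15, 16}
C ∪ B = {1, 3, 6, 7, 9, 10, 11, 12, 14, 15, 16}
(C ∪ B) ∩ A = {10, 16}
((C ∪ B) ∩ A) ∩ D = {16}
((D − C) Δ A^c) ∪ (((C ∪ B) ∩ A) ∩ D) = {1, 2, 3, 4, 5, 6, 7, 9, 11, 12, 13, 14, 15, 16}
|((D − C) Δ A^c) ∪ (((C ∪ B) ∩ A) ∩ D)| = 14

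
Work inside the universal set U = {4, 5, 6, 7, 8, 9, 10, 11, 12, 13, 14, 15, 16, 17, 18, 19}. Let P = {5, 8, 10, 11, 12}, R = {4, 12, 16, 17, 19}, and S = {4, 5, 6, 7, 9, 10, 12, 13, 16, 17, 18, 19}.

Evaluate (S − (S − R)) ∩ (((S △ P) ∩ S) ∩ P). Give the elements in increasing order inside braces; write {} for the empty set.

S − R = {5, 6, 7, 9, 10, 13, 18}
S − (S − R) = {4, 12, 16, 17, 19}
S △ P = {4, 6, 7, 8, 9, 11, 13, 16, 17, 18, 19}
(S △ P) ∩ S = {4, 6, 7, 9, 13, 16, 17, 18, 19}
((S △ P) ∩ S) ∩ P = {}
(S − (S − R)) ∩ (((S △ P) ∩ S) ∩ P) = {}

{}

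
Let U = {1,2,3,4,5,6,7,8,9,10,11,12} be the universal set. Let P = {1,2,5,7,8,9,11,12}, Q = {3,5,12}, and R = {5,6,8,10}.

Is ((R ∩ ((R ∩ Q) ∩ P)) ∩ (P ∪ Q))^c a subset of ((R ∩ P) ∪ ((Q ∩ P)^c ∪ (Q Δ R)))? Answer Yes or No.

Yes

R ∩ Q = {5}
(R ∩ Q) ∩ P = {5}
R ∩ ((R ∩ Q) ∩ P) = {5}
P ∪ Q = {1,2,3,5,7,8,9,11,12}
(R ∩ ((R ∩ Q) ∩ P)) ∩ (P ∪ Q) = {5}
((R ∩ ((R ∩ Q) ∩ P)) ∩ (P ∪ Q))^c = {1,2,3,4,6,7,8,9,10,11,12}
R ∩ P = {5,8}
Q ∩ P = {5,12}
(Q ∩ P)^c = {1,2,3,4,6,7,8,9,10,11}
Q Δ R = {3,6,8,10,12}
(Q ∩ P)^c ∪ (Q Δ R) = {1,2,3,4,6,7,8,9,10,11,12}
(R ∩ P) ∪ ((Q ∩ P)^c ∪ (Q Δ R)) = {1,2,3,4,5,6,7,8,9,10,11,12}
Every element of {1,2,3,4,6,7,8,9,10,11,12} is in {1,2,3,4,5,6,7,8,9,10,11,12}, so ((R ∩ ((R ∩ Q) ∩ P)) ∩ (P ∪ Q))^c ⊆ (R ∩ P) ∪ ((Q ∩ P)^c ∪ (Q Δ R)).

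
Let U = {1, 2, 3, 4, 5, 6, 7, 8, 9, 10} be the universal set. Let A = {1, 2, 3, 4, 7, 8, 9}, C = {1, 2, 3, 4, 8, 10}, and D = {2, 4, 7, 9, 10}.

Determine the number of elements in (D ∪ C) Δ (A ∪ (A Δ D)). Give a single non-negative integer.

0

D ∪ C = {1, 2, 3, 4, 7, 8, 9, 10}
A Δ D = {1, 3, 8, 10}
A ∪ (A Δ D) = {1, 2, 3, 4, 7, 8, 9, 10}
(D ∪ C) Δ (A ∪ (A Δ D)) = {}
|(D ∪ C) Δ (A ∪ (A Δ D))| = 0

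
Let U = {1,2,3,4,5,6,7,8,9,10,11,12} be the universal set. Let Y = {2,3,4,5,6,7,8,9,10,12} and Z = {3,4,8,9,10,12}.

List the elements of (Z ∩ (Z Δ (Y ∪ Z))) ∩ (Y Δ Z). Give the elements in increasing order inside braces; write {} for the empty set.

Y ∪ Z = {2,3,4,5,6,7,8,9,10,12}
Z Δ (Y ∪ Z) = {2,5,6,7}
Z ∩ (Z Δ (Y ∪ Z)) = {}
Y Δ Z = {2,5,6,7}
(Z ∩ (Z Δ (Y ∪ Z))) ∩ (Y Δ Z) = {}

{}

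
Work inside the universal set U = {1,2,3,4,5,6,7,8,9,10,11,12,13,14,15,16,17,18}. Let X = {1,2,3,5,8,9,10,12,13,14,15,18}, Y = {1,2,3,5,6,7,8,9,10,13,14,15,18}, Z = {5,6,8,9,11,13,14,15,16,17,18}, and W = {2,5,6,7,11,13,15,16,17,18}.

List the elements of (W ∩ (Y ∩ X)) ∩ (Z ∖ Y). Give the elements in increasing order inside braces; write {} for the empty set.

Y ∩ X = {1,2,3,5,8,9,10,13,14,15,18}
W ∩ (Y ∩ X) = {2,5,13,15,18}
Z ∖ Y = {11,16,17}
(W ∩ (Y ∩ X)) ∩ (Z ∖ Y) = {}

{}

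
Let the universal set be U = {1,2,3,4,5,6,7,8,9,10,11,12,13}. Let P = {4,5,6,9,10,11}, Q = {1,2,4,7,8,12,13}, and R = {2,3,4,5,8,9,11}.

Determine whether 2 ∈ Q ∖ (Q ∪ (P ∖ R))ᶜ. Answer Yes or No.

Yes

2 ∉ P and 2 ∈ R, so 2 ∉ P ∖ R
2 ∈ Q and 2 ∉ (P ∖ R), so 2 ∈ Q ∪ (P ∖ R)
2 ∉ (Q ∪ (P ∖ R))ᶜ since 2 ∈ (Q ∪ (P ∖ R))
2 ∈ Q and 2 ∉ (Q ∪ (P ∖ R))ᶜ, so 2 ∈ Q ∖ (Q ∪ (P ∖ R))ᶜ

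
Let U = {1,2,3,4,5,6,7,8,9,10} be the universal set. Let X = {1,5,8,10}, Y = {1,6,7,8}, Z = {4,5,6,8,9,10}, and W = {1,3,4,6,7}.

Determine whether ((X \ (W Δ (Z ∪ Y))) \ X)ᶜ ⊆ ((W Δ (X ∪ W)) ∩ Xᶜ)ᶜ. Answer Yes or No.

Yes

Z ∪ Y = {1,4,5,6,7,8,9,10}
W Δ (Z ∪ Y) = {3,5,8,9,10}
X \ (W Δ (Z ∪ Y)) = {1}
(X \ (W Δ (Z ∪ Y))) \ X = {}
((X \ (W Δ (Z ∪ Y))) \ X)ᶜ = {1,2,3,4,5,6,7,8,9,10}
X ∪ W = {1,3,4,5,6,7,8,10}
W Δ (X ∪ W) = {5,8,10}
Xᶜ = {2,3,4,6,7,9}
(W Δ (X ∪ W)) ∩ Xᶜ = {}
((W Δ (X ∪ W)) ∩ Xᶜ)ᶜ = {1,2,3,4,5,6,7,8,9,10}
Every element of {1,2,3,4,5,6,7,8,9,10} is in {1,2,3,4,5,6,7,8,9,10}, so ((X \ (W Δ (Z ∪ Y))) \ X)ᶜ ⊆ ((W Δ (X ∪ W)) ∩ Xᶜ)ᶜ.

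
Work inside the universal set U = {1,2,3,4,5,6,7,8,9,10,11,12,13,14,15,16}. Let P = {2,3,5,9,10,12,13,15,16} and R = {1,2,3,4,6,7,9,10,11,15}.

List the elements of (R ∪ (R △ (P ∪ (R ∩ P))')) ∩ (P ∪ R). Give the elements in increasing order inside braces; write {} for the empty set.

R ∩ P = {2,3,9,10,15}
P ∪ (R ∩ P) = {2,3,5,9,10,12,13,15,16}
(P ∪ (R ∩ P))' = {1,4,6,7,8,11,14}
R △ (P ∪ (R ∩ P))' = {2,3,8,9,10,14,15}
R ∪ (R △ (P ∪ (R ∩ P))') = {1,2,3,4,6,7,8,9,10,11,14,15}
P ∪ R = {1,2,3,4,5,6,7,9,10,11,12,13,15,16}
(R ∪ (R △ (P ∪ (R ∩ P))')) ∩ (P ∪ R) = {1,2,3,4,6,7,9,10,11,15}

{1,2,3,4,6,7,9,10,11,15}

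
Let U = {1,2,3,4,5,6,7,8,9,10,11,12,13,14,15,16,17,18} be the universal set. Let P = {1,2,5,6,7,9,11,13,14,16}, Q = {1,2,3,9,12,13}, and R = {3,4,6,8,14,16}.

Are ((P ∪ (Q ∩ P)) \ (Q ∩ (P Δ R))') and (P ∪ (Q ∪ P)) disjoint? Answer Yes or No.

Q ∩ P = {1,2,9,13}
P ∪ (Q ∩ P) = {1,2,5,6,7,9,11,13,14,16}
P Δ R = {1,2,3,4,5,7,8,9,11,13}
Q ∩ (P Δ R) = {1,2,3,9,13}
(Q ∩ (P Δ R))' = {4,5,6,7,8,10,11,12,14,15,16,17,18}
(P ∪ (Q ∩ P)) \ (Q ∩ (P Δ R))' = {1,2,9,13}
Q ∪ P = {1,2,3,5,6,7,9,11,12,13,14,16}
P ∪ (Q ∪ P) = {1,2,3,5,6,7,9,11,12,13,14,16}
1 lies in both, so they are not disjoint.

No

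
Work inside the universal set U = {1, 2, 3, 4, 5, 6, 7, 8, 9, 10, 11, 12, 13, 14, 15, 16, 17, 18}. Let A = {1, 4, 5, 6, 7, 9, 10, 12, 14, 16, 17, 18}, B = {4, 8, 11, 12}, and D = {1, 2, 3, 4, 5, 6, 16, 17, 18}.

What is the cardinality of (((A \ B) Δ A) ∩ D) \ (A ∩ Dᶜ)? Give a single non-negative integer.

A \ B = {1, 5, 6, 7, 9, 10, 14, 16, 17, 18}
(A \ B) Δ A = {4, 12}
((A \ B) Δ A) ∩ D = {4}
Dᶜ = {7, 8, 9, 10, 11, 12, 13, 14, 15}
A ∩ Dᶜ = {7, 9, 10, 12, 14}
(((A \ B) Δ A) ∩ D) \ (A ∩ Dᶜ) = {4}
|(((A \ B) Δ A) ∩ D) \ (A ∩ Dᶜ)| = 1

1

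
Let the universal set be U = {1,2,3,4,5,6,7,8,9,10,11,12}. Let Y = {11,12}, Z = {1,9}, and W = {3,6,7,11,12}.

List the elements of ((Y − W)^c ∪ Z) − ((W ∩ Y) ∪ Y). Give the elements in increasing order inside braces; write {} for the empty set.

{1,2,3,4,5,6,7,8,9,10}

Y − W = {}
(Y − W)^c = {1,2,3,4,5,6,7,8,9,10,11,12}
(Y − W)^c ∪ Z = {1,2,3,4,5,6,7,8,9,10,11,12}
W ∩ Y = {11,12}
(W ∩ Y) ∪ Y = {11,12}
((Y − W)^c ∪ Z) − ((W ∩ Y) ∪ Y) = {1,2,3,4,5,6,7,8,9,10}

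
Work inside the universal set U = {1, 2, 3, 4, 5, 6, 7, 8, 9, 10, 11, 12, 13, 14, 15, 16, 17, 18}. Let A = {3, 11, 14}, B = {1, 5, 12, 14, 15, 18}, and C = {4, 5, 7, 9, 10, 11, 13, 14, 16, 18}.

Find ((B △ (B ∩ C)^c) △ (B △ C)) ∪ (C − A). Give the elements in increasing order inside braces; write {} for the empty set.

B ∩ C = {5, 14, 18}
(B ∩ C)^c = {1, 2, 3, 4, 6, 7, 8, 9, 10, 11, 12, 13, 15, 16, 17}
B △ (B ∩ C)^c = {2, 3, 4, 5, 6, 7, 8, 9, 10, 11, 13, 14, 16, 17, 18}
B △ C = {1, 4, 7, 9, 10, 11, 12, 13, 15, 16}
(B △ (B ∩ C)^c) △ (B △ C) = {1, 2, 3, 5, 6, 8, 12, 14, 15, 17, 18}
C − A = {4, 5, 7, 9, 10, 13, 16, 18}
((B △ (B ∩ C)^c) △ (B △ C)) ∪ (C − A) = {1, 2, 3, 4, 5, 6, 7, 8, 9, 10, 12, 13, 14, 15, 16, 17, 18}

{1, 2, 3, 4, 5, 6, 7, 8, 9, 10, 12, 13, 14, 15, 16, 17, 18}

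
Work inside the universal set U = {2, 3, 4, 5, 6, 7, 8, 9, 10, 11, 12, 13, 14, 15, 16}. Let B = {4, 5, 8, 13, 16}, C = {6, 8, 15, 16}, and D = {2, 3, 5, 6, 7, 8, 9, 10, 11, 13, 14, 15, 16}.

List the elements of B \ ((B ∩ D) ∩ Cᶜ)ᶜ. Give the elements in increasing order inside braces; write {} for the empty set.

B ∩ D = {5, 8, 13, 16}
Cᶜ = {2, 3, 4, 5, 7, 9, 10, 11, 12, 13, 14}
(B ∩ D) ∩ Cᶜ = {5, 13}
((B ∩ D) ∩ Cᶜ)ᶜ = {2, 3, 4, 6, 7, 8, 9, 10, 11, 12, 14, 15, 16}
B \ ((B ∩ D) ∩ Cᶜ)ᶜ = {5, 13}

{5, 13}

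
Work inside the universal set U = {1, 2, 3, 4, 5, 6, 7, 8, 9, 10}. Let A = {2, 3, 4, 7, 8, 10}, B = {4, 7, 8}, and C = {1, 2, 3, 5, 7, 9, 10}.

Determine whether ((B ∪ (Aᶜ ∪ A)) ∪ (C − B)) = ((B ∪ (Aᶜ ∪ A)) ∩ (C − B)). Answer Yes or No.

No

Aᶜ = {1, 5, 6, 9}
Aᶜ ∪ A = {1, 2, 3, 4, 5, 6, 7, 8, 9, 10}
B ∪ (Aᶜ ∪ A) = {1, 2, 3, 4, 5, 6, 7, 8, 9, 10}
C − B = {1, 2, 3, 5, 9, 10}
(B ∪ (Aᶜ ∪ A)) ∪ (C − B) = {1, 2, 3, 4, 5, 6, 7, 8, 9, 10}
(B ∪ (Aᶜ ∪ A)) ∩ (C − B) = {1, 2, 3, 5, 9, 10}
4 ∈ (B ∪ (Aᶜ ∪ A)) ∪ (C − B) but 4 ∉ (B ∪ (Aᶜ ∪ A)) ∩ (C − B), so they differ.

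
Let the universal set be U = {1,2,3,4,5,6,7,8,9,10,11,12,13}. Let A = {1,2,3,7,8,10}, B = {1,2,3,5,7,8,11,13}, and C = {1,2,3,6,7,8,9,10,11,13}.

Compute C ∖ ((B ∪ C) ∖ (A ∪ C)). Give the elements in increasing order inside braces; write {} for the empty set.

{1,2,3,6,7,8,9,10,11,13}

B ∪ C = {1,2,3,5,6,7,8,9,10,11,13}
A ∪ C = {1,2,3,6,7,8,9,10,11,13}
(B ∪ C) ∖ (A ∪ C) = {5}
C ∖ ((B ∪ C) ∖ (A ∪ C)) = {1,2,3,6,7,8,9,10,11,13}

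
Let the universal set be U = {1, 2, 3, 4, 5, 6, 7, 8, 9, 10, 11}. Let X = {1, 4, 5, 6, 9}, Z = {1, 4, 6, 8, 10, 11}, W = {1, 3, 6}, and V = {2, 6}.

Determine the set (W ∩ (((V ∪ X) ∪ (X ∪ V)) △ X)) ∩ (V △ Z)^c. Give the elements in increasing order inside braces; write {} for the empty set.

{}

V ∪ X = {1, 2, 4, 5, 6, 9}
X ∪ V = {1, 2, 4, 5, 6, 9}
(V ∪ X) ∪ (X ∪ V) = {1, 2, 4, 5, 6, 9}
((V ∪ X) ∪ (X ∪ V)) △ X = {2}
W ∩ (((V ∪ X) ∪ (X ∪ V)) △ X) = {}
V △ Z = {1, 2, 4, 8, 10, 11}
(V △ Z)^c = {3, 5, 6, 7, 9}
(W ∩ (((V ∪ X) ∪ (X ∪ V)) △ X)) ∩ (V △ Z)^c = {}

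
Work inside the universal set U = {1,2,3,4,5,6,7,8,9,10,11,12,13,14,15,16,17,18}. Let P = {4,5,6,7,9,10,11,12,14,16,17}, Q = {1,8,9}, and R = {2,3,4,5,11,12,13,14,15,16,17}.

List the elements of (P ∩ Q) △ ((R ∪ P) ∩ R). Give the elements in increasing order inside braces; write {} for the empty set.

{2,3,4,5,9,11,12,13,14,15,16,17}

P ∩ Q = {9}
R ∪ P = {2,3,4,5,6,7,9,10,11,12,13,14,15,16,17}
(R ∪ P) ∩ R = {2,3,4,5,11,12,13,14,15,16,17}
(P ∩ Q) △ ((R ∪ P) ∩ R) = {2,3,4,5,9,11,12,13,14,15,16,17}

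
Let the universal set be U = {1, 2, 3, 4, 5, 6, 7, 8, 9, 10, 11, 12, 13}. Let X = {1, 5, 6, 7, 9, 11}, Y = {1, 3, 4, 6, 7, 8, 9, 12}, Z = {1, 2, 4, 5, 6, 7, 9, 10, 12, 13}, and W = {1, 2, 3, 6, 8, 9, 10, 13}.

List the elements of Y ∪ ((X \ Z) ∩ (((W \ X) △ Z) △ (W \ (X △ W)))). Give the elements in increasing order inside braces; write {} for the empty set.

X \ Z = {11}
W \ X = {2, 3, 8, 10, 13}
(W \ X) △ Z = {1, 3, 4, 5, 6, 7, 8, 9, 12}
X △ W = {2, 3, 5, 7, 8, 10, 11, 13}
W \ (X △ W) = {1, 6, 9}
((W \ X) △ Z) △ (W \ (X △ W)) = {3, 4, 5, 7, 8, 12}
(X \ Z) ∩ (((W \ X) △ Z) △ (W \ (X △ W))) = {}
Y ∪ ((X \ Z) ∩ (((W \ X) △ Z) △ (W \ (X △ W)))) = {1, 3, 4, 6, 7, 8, 9, 12}

{1, 3, 4, 6, 7, 8, 9, 12}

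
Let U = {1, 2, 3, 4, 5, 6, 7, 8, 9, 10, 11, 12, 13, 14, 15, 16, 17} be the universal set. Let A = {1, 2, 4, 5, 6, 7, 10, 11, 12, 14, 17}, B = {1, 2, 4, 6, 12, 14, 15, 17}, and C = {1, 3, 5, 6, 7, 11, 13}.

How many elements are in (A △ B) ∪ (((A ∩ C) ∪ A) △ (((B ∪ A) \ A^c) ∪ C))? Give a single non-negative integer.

7

A △ B = {5, 7, 10, 11, 15}
A ∩ C = {1, 5, 6, 7, 11}
(A ∩ C) ∪ A = {1, 2, 4, 5, 6, 7, 10, 11, 12, 14, 17}
B ∪ A = {1, 2, 4, 5, 6, 7, 10, 11, 12, 14, 15, 17}
A^c = {3, 8, 9, 13, 15, 16}
(B ∪ A) \ A^c = {1, 2, 4, 5, 6, 7, 10, 11, 12, 14, 17}
((B ∪ A) \ A^c) ∪ C = {1, 2, 3, 4, 5, 6, 7, 10, 11, 12, 13, 14, 17}
((A ∩ C) ∪ A) △ (((B ∪ A) \ A^c) ∪ C) = {3, 13}
(A △ B) ∪ (((A ∩ C) ∪ A) △ (((B ∪ A) \ A^c) ∪ C)) = {3, 5, 7, 10, 11, 13, 15}
|(A △ B) ∪ (((A ∩ C) ∪ A) △ (((B ∪ A) \ A^c) ∪ C))| = 7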